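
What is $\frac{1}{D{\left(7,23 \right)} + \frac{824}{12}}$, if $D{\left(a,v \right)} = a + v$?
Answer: $\frac{3}{296} \approx 0.010135$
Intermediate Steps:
$\frac{1}{D{\left(7,23 \right)} + \frac{824}{12}} = \frac{1}{\left(7 + 23\right) + \frac{824}{12}} = \frac{1}{30 + 824 \cdot \frac{1}{12}} = \frac{1}{30 + \frac{206}{3}} = \frac{1}{\frac{296}{3}} = \frac{3}{296}$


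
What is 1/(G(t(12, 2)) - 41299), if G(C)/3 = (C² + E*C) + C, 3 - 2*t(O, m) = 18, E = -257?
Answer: -4/141481 ≈ -2.8272e-5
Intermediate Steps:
t(O, m) = -15/2 (t(O, m) = 3/2 - ½*18 = 3/2 - 9 = -15/2)
G(C) = -768*C + 3*C² (G(C) = 3*((C² - 257*C) + C) = 3*(C² - 256*C) = -768*C + 3*C²)
1/(G(t(12, 2)) - 41299) = 1/(3*(-15/2)*(-256 - 15/2) - 41299) = 1/(3*(-15/2)*(-527/2) - 41299) = 1/(23715/4 - 41299) = 1/(-141481/4) = -4/141481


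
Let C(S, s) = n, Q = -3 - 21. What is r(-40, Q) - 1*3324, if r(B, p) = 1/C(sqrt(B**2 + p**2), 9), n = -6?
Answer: -19945/6 ≈ -3324.2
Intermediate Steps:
Q = -24
C(S, s) = -6
r(B, p) = -1/6 (r(B, p) = 1/(-6) = -1/6)
r(-40, Q) - 1*3324 = -1/6 - 1*3324 = -1/6 - 3324 = -19945/6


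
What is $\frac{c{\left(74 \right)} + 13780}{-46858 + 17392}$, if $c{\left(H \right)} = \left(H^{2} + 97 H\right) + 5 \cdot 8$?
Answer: $- \frac{13237}{14733} \approx -0.89846$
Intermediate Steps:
$c{\left(H \right)} = 40 + H^{2} + 97 H$ ($c{\left(H \right)} = \left(H^{2} + 97 H\right) + 40 = 40 + H^{2} + 97 H$)
$\frac{c{\left(74 \right)} + 13780}{-46858 + 17392} = \frac{\left(40 + 74^{2} + 97 \cdot 74\right) + 13780}{-46858 + 17392} = \frac{\left(40 + 5476 + 7178\right) + 13780}{-29466} = \left(12694 + 13780\right) \left(- \frac{1}{29466}\right) = 26474 \left(- \frac{1}{29466}\right) = - \frac{13237}{14733}$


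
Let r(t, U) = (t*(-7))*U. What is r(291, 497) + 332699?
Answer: -679690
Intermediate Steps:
r(t, U) = -7*U*t (r(t, U) = (-7*t)*U = -7*U*t)
r(291, 497) + 332699 = -7*497*291 + 332699 = -1012389 + 332699 = -679690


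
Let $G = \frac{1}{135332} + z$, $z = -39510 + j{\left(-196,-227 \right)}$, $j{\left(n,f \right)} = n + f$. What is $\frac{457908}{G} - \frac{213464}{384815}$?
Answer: $- \frac{5000087719016792}{415924426263065} \approx -12.022$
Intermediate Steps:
$j{\left(n,f \right)} = f + n$
$z = -39933$ ($z = -39510 - 423 = -39933$)
$G = - \frac{5404212755}{135332}$ ($G = \frac{1}{135332} - 39933 = - \frac{5404212755}{135332} \approx -39933.0$)
$\frac{457908}{G} - \frac{213464}{384815} = \frac{457908}{- \frac{5404212755}{135332}} - \frac{213464}{384815} = 457908 \left(- \frac{135332}{5404212755}\right) - \frac{213464}{384815} = - \frac{61969605456}{5404212755} - \frac{213464}{384815} = - \frac{5000087719016792}{415924426263065}$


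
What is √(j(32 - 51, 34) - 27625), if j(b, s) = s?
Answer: I*√27591 ≈ 166.11*I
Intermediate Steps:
√(j(32 - 51, 34) - 27625) = √(34 - 27625) = √(-27591) = I*√27591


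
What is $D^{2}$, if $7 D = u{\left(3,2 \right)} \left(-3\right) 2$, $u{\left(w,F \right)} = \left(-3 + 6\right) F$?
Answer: $\frac{1296}{49} \approx 26.449$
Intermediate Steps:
$u{\left(w,F \right)} = 3 F$
$D = - \frac{36}{7}$ ($D = \frac{3 \cdot 2 \left(-3\right) 2}{7} = \frac{6 \left(-3\right) 2}{7} = \frac{\left(-18\right) 2}{7} = \frac{1}{7} \left(-36\right) = - \frac{36}{7} \approx -5.1429$)
$D^{2} = \left(- \frac{36}{7}\right)^{2} = \frac{1296}{49}$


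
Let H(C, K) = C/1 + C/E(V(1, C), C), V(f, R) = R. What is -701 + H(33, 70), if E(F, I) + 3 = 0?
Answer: -679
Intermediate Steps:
E(F, I) = -3 (E(F, I) = -3 + 0 = -3)
H(C, K) = 2*C/3 (H(C, K) = C/1 + C/(-3) = C*1 + C*(-⅓) = C - C/3 = 2*C/3)
-701 + H(33, 70) = -701 + (⅔)*33 = -701 + 22 = -679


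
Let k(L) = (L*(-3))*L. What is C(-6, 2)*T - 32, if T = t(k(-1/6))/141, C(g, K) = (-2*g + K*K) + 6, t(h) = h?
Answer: -27083/846 ≈ -32.013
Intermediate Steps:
k(L) = -3*L**2 (k(L) = (-3*L)*L = -3*L**2)
C(g, K) = 6 + K**2 - 2*g (C(g, K) = (-2*g + K**2) + 6 = (K**2 - 2*g) + 6 = 6 + K**2 - 2*g)
T = -1/1692 (T = -3*(-1/6)**2/141 = -3*(-1*1/6)**2*(1/141) = -3*(-1/6)**2*(1/141) = -3*1/36*(1/141) = -1/12*1/141 = -1/1692 ≈ -0.00059102)
C(-6, 2)*T - 32 = (6 + 2**2 - 2*(-6))*(-1/1692) - 32 = (6 + 4 + 12)*(-1/1692) - 32 = 22*(-1/1692) - 32 = -11/846 - 32 = -27083/846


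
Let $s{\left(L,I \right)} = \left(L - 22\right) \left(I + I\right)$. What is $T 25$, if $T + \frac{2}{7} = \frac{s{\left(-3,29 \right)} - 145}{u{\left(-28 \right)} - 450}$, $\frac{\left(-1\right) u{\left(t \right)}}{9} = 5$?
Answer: $\frac{4625}{63} \approx 73.413$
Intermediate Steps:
$s{\left(L,I \right)} = 2 I \left(-22 + L\right)$ ($s{\left(L,I \right)} = \left(-22 + L\right) 2 I = 2 I \left(-22 + L\right)$)
$u{\left(t \right)} = -45$ ($u{\left(t \right)} = \left(-9\right) 5 = -45$)
$T = \frac{185}{63}$ ($T = - \frac{2}{7} + \frac{2 \cdot 29 \left(-22 - 3\right) - 145}{-45 - 450} = - \frac{2}{7} + \frac{2 \cdot 29 \left(-25\right) - 145}{-495} = - \frac{2}{7} + \left(-1450 - 145\right) \left(- \frac{1}{495}\right) = - \frac{2}{7} - - \frac{29}{9} = - \frac{2}{7} + \frac{29}{9} = \frac{185}{63} \approx 2.9365$)
$T 25 = \frac{185}{63} \cdot 25 = \frac{4625}{63}$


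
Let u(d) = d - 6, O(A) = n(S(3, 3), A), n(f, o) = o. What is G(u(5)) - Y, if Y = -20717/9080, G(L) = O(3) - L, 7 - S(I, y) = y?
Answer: 57037/9080 ≈ 6.2816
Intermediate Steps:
S(I, y) = 7 - y
O(A) = A
u(d) = -6 + d
G(L) = 3 - L
Y = -20717/9080 (Y = -20717*1/9080 = -20717/9080 ≈ -2.2816)
G(u(5)) - Y = (3 - (-6 + 5)) - 1*(-20717/9080) = (3 - 1*(-1)) + 20717/9080 = (3 + 1) + 20717/9080 = 4 + 20717/9080 = 57037/9080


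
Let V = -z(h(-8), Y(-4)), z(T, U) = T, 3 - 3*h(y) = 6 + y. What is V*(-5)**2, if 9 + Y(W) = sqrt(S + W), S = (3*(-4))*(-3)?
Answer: -125/3 ≈ -41.667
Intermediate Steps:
S = 36 (S = -12*(-3) = 36)
h(y) = -1 - y/3 (h(y) = 1 - (6 + y)/3 = 1 + (-2 - y/3) = -1 - y/3)
Y(W) = -9 + sqrt(36 + W)
V = -5/3 (V = -(-1 - 1/3*(-8)) = -(-1 + 8/3) = -1*5/3 = -5/3 ≈ -1.6667)
V*(-5)**2 = -5/3*(-5)**2 = -5/3*25 = -125/3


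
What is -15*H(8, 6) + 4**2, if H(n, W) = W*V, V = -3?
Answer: 286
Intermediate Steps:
H(n, W) = -3*W (H(n, W) = W*(-3) = -3*W)
-15*H(8, 6) + 4**2 = -(-45)*6 + 4**2 = -15*(-18) + 16 = 270 + 16 = 286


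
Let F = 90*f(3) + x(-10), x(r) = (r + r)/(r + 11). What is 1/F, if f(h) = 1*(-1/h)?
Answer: -1/50 ≈ -0.020000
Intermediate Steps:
x(r) = 2*r/(11 + r) (x(r) = (2*r)/(11 + r) = 2*r/(11 + r))
f(h) = -1/h
F = -50 (F = 90*(-1/3) + 2*(-10)/(11 - 10) = 90*(-1*⅓) + 2*(-10)/1 = 90*(-⅓) + 2*(-10)*1 = -30 - 20 = -50)
1/F = 1/(-50) = -1/50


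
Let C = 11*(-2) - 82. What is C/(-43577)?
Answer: 104/43577 ≈ 0.0023866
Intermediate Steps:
C = -104 (C = -22 - 82 = -104)
C/(-43577) = -104/(-43577) = -104*(-1/43577) = 104/43577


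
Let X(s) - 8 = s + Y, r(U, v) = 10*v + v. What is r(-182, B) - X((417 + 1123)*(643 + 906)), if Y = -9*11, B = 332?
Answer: -2381717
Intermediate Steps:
Y = -99
r(U, v) = 11*v
X(s) = -91 + s (X(s) = 8 + (s - 99) = 8 + (-99 + s) = -91 + s)
r(-182, B) - X((417 + 1123)*(643 + 906)) = 11*332 - (-91 + (417 + 1123)*(643 + 906)) = 3652 - (-91 + 1540*1549) = 3652 - (-91 + 2385460) = 3652 - 1*2385369 = 3652 - 2385369 = -2381717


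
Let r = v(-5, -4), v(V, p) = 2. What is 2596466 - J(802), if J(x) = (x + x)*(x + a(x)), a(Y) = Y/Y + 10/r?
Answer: 1300434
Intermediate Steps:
r = 2
a(Y) = 6 (a(Y) = Y/Y + 10/2 = 1 + 10*(½) = 1 + 5 = 6)
J(x) = 2*x*(6 + x) (J(x) = (x + x)*(x + 6) = (2*x)*(6 + x) = 2*x*(6 + x))
2596466 - J(802) = 2596466 - 2*802*(6 + 802) = 2596466 - 2*802*808 = 2596466 - 1*1296032 = 2596466 - 1296032 = 1300434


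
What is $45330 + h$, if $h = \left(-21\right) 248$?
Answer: $40122$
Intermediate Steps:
$h = -5208$
$45330 + h = 45330 - 5208 = 40122$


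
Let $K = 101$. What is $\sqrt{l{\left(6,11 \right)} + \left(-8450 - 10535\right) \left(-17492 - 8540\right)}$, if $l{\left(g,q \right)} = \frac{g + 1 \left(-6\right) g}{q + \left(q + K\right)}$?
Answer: $\frac{\sqrt{830779650710}}{41} \approx 22231.0$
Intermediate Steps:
$l{\left(g,q \right)} = - \frac{5 g}{101 + 2 q}$ ($l{\left(g,q \right)} = \frac{g + 1 \left(-6\right) g}{q + \left(q + 101\right)} = \frac{g - 6 g}{q + \left(101 + q\right)} = \frac{\left(-5\right) g}{101 + 2 q} = - \frac{5 g}{101 + 2 q}$)
$\sqrt{l{\left(6,11 \right)} + \left(-8450 - 10535\right) \left(-17492 - 8540\right)} = \sqrt{\left(-5\right) 6 \frac{1}{101 + 2 \cdot 11} + \left(-8450 - 10535\right) \left(-17492 - 8540\right)} = \sqrt{\left(-5\right) 6 \frac{1}{101 + 22} - -494217520} = \sqrt{\left(-5\right) 6 \cdot \frac{1}{123} + 494217520} = \sqrt{- \frac{10}{41} + 494217520} = \sqrt{\frac{20262918310}{41}} = \frac{\sqrt{830779650710}}{41}$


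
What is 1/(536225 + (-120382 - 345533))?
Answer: 1/70310 ≈ 1.4223e-5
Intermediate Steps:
1/(536225 + (-120382 - 345533)) = 1/(536225 - 465915) = 1/70310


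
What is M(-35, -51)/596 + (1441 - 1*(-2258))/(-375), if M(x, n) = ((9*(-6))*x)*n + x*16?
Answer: -6426809/37250 ≈ -172.53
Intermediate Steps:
M(x, n) = 16*x - 54*n*x (M(x, n) = (-54*x)*n + 16*x = -54*n*x + 16*x = 16*x - 54*n*x)
M(-35, -51)/596 + (1441 - 1*(-2258))/(-375) = (2*(-35)*(8 - 27*(-51)))/596 + (1441 - 1*(-2258))/(-375) = (2*(-35)*(8 + 1377))*(1/596) + (1441 + 2258)*(-1/375) = (2*(-35)*1385)*(1/596) + 3699*(-1/375) = -96950*1/596 - 1233/125 = -48475/298 - 1233/125 = -6426809/37250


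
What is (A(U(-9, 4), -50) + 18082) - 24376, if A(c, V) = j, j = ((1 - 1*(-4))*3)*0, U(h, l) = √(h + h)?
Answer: -6294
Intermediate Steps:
U(h, l) = √2*√h (U(h, l) = √(2*h) = √2*√h)
j = 0 (j = ((1 + 4)*3)*0 = (5*3)*0 = 15*0 = 0)
A(c, V) = 0
(A(U(-9, 4), -50) + 18082) - 24376 = (0 + 18082) - 24376 = 18082 - 24376 = -6294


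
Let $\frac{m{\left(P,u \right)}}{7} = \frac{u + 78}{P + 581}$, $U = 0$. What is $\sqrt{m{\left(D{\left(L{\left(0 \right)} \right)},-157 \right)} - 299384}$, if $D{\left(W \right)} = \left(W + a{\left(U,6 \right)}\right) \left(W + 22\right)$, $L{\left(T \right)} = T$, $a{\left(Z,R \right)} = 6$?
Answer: $\frac{i \sqrt{152197938985}}{713} \approx 547.16 i$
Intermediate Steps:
$D{\left(W \right)} = \left(6 + W\right) \left(22 + W\right)$ ($D{\left(W \right)} = \left(W + 6\right) \left(W + 22\right) = \left(6 + W\right) \left(22 + W\right)$)
$m{\left(P,u \right)} = \frac{7 \left(78 + u\right)}{581 + P}$ ($m{\left(P,u \right)} = 7 \frac{u + 78}{P + 581} = 7 \frac{78 + u}{581 + P} = \frac{7 \left(78 + u\right)}{581 + P}$)
$\sqrt{m{\left(D{\left(L{\left(0 \right)} \right)},-157 \right)} - 299384} = \sqrt{\frac{7 \left(78 - 157\right)}{581 + \left(132 + 0^{2} + 28 \cdot 0\right)} - 299384} = \sqrt{7 \frac{1}{581 + \left(132 + 0 + 0\right)} \left(-79\right) - 299384} = \sqrt{7 \frac{1}{581 + 132} \left(-79\right) - 299384} = \sqrt{7 \cdot \frac{1}{713} \left(-79\right) - 299384} = \sqrt{- \frac{553}{713} - 299384} = \sqrt{- \frac{213461345}{713}} = \frac{i \sqrt{152197938985}}{713}$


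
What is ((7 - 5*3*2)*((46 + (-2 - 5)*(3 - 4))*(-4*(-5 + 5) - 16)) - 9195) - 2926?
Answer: 7383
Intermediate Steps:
((7 - 5*3*2)*((46 + (-2 - 5)*(3 - 4))*(-4*(-5 + 5) - 16)) - 9195) - 2926 = ((7 - 15*2)*((46 - 7*(-1))*(-4*0 - 16)) - 9195) - 2926 = ((7 - 30)*((46 + 7)*(0 - 16)) - 9195) - 2926 = (-1219*(-16) - 9195) - 2926 = (-23*(-848) - 9195) - 2926 = (19504 - 9195) - 2926 = 10309 - 2926 = 7383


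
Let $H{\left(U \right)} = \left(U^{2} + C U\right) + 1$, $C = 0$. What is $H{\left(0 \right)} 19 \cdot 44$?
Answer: $836$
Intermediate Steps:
$H{\left(U \right)} = 1 + U^{2}$ ($H{\left(U \right)} = \left(U^{2} + 0 U\right) + 1 = \left(U^{2} + 0\right) + 1 = U^{2} + 1 = 1 + U^{2}$)
$H{\left(0 \right)} 19 \cdot 44 = \left(1 + 0^{2}\right) 19 \cdot 44 = \left(1 + 0\right) 19 \cdot 44 = 1 \cdot 19 \cdot 44 = 19 \cdot 44 = 836$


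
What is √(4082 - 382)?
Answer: 10*√37 ≈ 60.828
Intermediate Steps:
√(4082 - 382) = √3700 = 10*√37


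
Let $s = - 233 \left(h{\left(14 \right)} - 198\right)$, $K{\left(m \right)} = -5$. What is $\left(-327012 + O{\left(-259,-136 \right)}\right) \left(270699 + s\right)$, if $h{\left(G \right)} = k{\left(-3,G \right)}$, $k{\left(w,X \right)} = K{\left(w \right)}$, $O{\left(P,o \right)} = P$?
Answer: $-104071523458$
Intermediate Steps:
$k{\left(w,X \right)} = -5$
$h{\left(G \right)} = -5$
$s = 47299$ ($s = - 233 \left(-5 - 198\right) = \left(-233\right) \left(-203\right) = 47299$)
$\left(-327012 + O{\left(-259,-136 \right)}\right) \left(270699 + s\right) = \left(-327012 - 259\right) \left(270699 + 47299\right) = \left(-327271\right) 317998 = -104071523458$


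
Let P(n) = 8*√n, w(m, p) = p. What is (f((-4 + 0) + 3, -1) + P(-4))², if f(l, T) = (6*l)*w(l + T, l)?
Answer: -220 + 192*I ≈ -220.0 + 192.0*I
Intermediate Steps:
f(l, T) = 6*l² (f(l, T) = (6*l)*l = 6*l²)
(f((-4 + 0) + 3, -1) + P(-4))² = (6*((-4 + 0) + 3)² + 8*√(-4))² = (6*(-4 + 3)² + 8*(2*I))² = (6*(-1)² + 16*I)² = (6*1 + 16*I)² = (6 + 16*I)²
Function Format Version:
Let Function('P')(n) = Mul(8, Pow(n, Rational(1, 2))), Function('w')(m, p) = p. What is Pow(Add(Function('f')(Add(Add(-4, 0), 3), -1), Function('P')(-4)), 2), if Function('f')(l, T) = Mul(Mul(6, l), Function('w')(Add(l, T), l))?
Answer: Add(-220, Mul(192, I)) ≈ Add(-220.00, Mul(192.00, I))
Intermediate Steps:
Function('f')(l, T) = Mul(6, Pow(l, 2)) (Function('f')(l, T) = Mul(Mul(6, l), l) = Mul(6, Pow(l, 2)))
Pow(Add(Function('f')(Add(Add(-4, 0), 3), -1), Function('P')(-4)), 2) = Pow(Add(Mul(6, Pow(Add(Add(-4, 0), 3), 2)), Mul(8, Pow(-4, Rational(1, 2)))), 2) = Pow(Add(Mul(6, Pow(Add(-4, 3), 2)), Mul(8, Mul(2, I))), 2) = Pow(Add(Mul(6, Pow(-1, 2)), Mul(16, I)), 2) = Pow(Add(Mul(6, 1), Mul(16, I)), 2) = Pow(Add(6, Mul(16, I)), 2)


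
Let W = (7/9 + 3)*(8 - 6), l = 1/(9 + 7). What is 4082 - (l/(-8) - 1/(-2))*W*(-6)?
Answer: 65669/16 ≈ 4104.3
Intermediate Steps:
l = 1/16 ≈ 0.062500
W = 68/9 (W = (7*(⅑) + 3)*2 = (7/9 + 3)*2 = (34/9)*2 = 68/9 ≈ 7.5556)
4082 - (l/(-8) - 1/(-2))*W*(-6) = 4082 - ((1/16)/(-8) - 1/(-2))*(68/9)*(-6) = 4082 - ((1/16)*(-⅛) - 1*(-½))*(68/9)*(-6) = 4082 - (-1/128 + ½)*(68/9)*(-6) = 4082 - (63/128)*(68/9)*(-6) = 4082 - 119*(-6)/32 = 4082 - 1*(-357/16) = 4082 + 357/16 = 65669/16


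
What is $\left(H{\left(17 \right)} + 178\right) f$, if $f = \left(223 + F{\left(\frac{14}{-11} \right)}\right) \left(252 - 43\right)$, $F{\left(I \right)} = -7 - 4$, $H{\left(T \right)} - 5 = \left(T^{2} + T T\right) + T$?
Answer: $34471624$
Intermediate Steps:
$H{\left(T \right)} = 5 + T + 2 T^{2}$ ($H{\left(T \right)} = 5 + \left(\left(T^{2} + T T\right) + T\right) = 5 + \left(\left(T^{2} + T^{2}\right) + T\right) = 5 + \left(2 T^{2} + T\right) = 5 + \left(T + 2 T^{2}\right) = 5 + T + 2 T^{2}$)
$F{\left(I \right)} = -11$ ($F{\left(I \right)} = -7 - 4 = -11$)
$f = 44308$ ($f = \left(223 - 11\right) \left(252 - 43\right) = 212 \cdot 209 = 44308$)
$\left(H{\left(17 \right)} + 178\right) f = \left(\left(5 + 17 + 2 \cdot 17^{2}\right) + 178\right) 44308 = \left(\left(5 + 17 + 2 \cdot 289\right) + 178\right) 44308 = \left(\left(5 + 17 + 578\right) + 178\right) 44308 = \left(600 + 178\right) 44308 = 778 \cdot 44308 = 34471624$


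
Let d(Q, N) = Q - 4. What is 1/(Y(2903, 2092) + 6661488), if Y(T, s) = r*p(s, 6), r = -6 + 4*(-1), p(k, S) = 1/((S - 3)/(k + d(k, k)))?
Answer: 3/19942664 ≈ 1.5043e-7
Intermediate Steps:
d(Q, N) = -4 + Q
p(k, S) = (-4 + 2*k)/(-3 + S) (p(k, S) = 1/((S - 3)/(k + (-4 + k))) = 1/((-3 + S)/(-4 + 2*k)) = (-4 + 2*k)/(-3 + S))
r = -10 (r = -6 - 4 = -10)
Y(T, s) = 40/3 - 20*s/3 (Y(T, s) = -20*(-2 + s)/(-3 + 6) = -20*(-2 + s)/3 = -10*(-4/3 + 2*s/3) = 40/3 - 20*s/3)
1/(Y(2903, 2092) + 6661488) = 1/((40/3 - 20/3*2092) + 6661488) = 1/((40/3 - 41840/3) + 6661488) = 1/(-41800/3 + 6661488) = 1/(19942664/3) = 3/19942664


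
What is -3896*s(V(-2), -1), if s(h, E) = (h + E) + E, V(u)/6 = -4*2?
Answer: 194800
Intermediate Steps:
V(u) = -48 (V(u) = 6*(-4*2) = 6*(-8) = -48)
s(h, E) = h + 2*E (s(h, E) = (E + h) + E = h + 2*E)
-3896*s(V(-2), -1) = -3896*(-48 + 2*(-1)) = -3896*(-48 - 2) = -3896*(-50) = 194800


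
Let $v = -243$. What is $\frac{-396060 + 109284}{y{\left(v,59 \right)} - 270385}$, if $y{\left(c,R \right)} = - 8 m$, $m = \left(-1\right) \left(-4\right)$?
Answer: $\frac{13656}{12877} \approx 1.0605$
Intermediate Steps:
$m = 4$
$y{\left(c,R \right)} = -32$ ($y{\left(c,R \right)} = \left(-8\right) 4 = -32$)
$\frac{-396060 + 109284}{y{\left(v,59 \right)} - 270385} = \frac{-396060 + 109284}{-32 - 270385} = - \frac{286776}{-270417} = \left(-286776\right) \left(- \frac{1}{270417}\right) = \frac{13656}{12877}$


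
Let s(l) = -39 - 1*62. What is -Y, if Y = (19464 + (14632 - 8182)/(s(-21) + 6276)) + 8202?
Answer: -6833760/247 ≈ -27667.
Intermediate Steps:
s(l) = -101 (s(l) = -39 - 62 = -101)
Y = 6833760/247 (Y = (19464 + (14632 - 8182)/(-101 + 6276)) + 8202 = (19464 + 6450/6175) + 8202 = (19464 + 6450*(1/6175)) + 8202 = (19464 + 258/247) + 8202 = 4807866/247 + 8202 = 6833760/247 ≈ 27667.)
-Y = -1*6833760/247 = -6833760/247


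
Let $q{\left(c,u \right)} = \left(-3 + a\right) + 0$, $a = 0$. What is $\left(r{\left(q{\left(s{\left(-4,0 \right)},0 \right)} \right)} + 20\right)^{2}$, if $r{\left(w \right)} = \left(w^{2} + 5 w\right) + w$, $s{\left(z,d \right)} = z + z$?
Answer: $121$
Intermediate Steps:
$s{\left(z,d \right)} = 2 z$
$q{\left(c,u \right)} = -3$ ($q{\left(c,u \right)} = \left(-3 + 0\right) + 0 = -3 + 0 = -3$)
$r{\left(w \right)} = w^{2} + 6 w$
$\left(r{\left(q{\left(s{\left(-4,0 \right)},0 \right)} \right)} + 20\right)^{2} = \left(- 3 \left(6 - 3\right) + 20\right)^{2} = \left(\left(-3\right) 3 + 20\right)^{2} = \left(-9 + 20\right)^{2} = 11^{2} = 121$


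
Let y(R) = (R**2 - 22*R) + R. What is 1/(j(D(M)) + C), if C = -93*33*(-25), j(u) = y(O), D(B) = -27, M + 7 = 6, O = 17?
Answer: 1/76657 ≈ 1.3045e-5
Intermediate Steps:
M = -1 (M = -7 + 6 = -1)
y(R) = R**2 - 21*R
j(u) = -68 (j(u) = 17*(-21 + 17) = 17*(-4) = -68)
C = 76725 (C = -3069*(-25) = 76725)
1/(j(D(M)) + C) = 1/(-68 + 76725) = 1/76657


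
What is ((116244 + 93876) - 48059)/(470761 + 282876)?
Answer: 162061/753637 ≈ 0.21504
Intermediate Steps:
((116244 + 93876) - 48059)/(470761 + 282876) = (210120 - 48059)/753637 = 162061*(1/753637) = 162061/753637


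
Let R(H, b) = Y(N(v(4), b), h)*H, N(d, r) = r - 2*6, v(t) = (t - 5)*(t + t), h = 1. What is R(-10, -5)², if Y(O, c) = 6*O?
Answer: 1040400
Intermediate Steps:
v(t) = 2*t*(-5 + t) (v(t) = (-5 + t)*(2*t) = 2*t*(-5 + t))
N(d, r) = -12 + r (N(d, r) = r - 12 = -12 + r)
R(H, b) = H*(-72 + 6*b) (R(H, b) = (6*(-12 + b))*H = (-72 + 6*b)*H = H*(-72 + 6*b))
R(-10, -5)² = (6*(-10)*(-12 - 5))² = (6*(-10)*(-17))² = 1020² = 1040400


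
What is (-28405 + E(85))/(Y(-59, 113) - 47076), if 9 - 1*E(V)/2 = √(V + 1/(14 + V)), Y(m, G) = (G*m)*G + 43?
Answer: 28387/800404 + 2*√5786/6603333 ≈ 0.035489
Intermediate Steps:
Y(m, G) = 43 + m*G² (Y(m, G) = m*G² + 43 = 43 + m*G²)
E(V) = 18 - 2*√(V + 1/(14 + V))
(-28405 + E(85))/(Y(-59, 113) - 47076) = (-28405 + (18 - 2*√(1 + 85*(14 + 85))/√(14 + 85)))/((43 - 59*113²) - 47076) = (-28405 + (18 - 2*√11*√(1 + 85*99)/33))/((43 - 59*12769) - 47076) = (-28405 + (18 - 2*√11*√(1 + 8415)/33))/((43 - 753371) - 47076) = (-28405 + (18 - 2*4*√5786/33))/(-753328 - 47076) = (-28405 + (18 - 8*√5786/33))/(-800404) = (-28405 + (18 - 8*√5786/33))*(-1/800404) = (-28387 - 8*√5786/33)*(-1/800404) = 28387/800404 + 2*√5786/6603333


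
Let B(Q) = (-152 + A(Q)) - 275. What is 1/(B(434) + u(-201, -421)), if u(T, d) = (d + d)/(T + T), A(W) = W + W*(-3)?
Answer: -201/259874 ≈ -0.00077345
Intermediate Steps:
A(W) = -2*W (A(W) = W - 3*W = -2*W)
u(T, d) = d/T (u(T, d) = (2*d)/((2*T)) = (2*d)*(1/(2*T)) = d/T)
B(Q) = -427 - 2*Q (B(Q) = (-152 - 2*Q) - 275 = -427 - 2*Q)
1/(B(434) + u(-201, -421)) = 1/((-427 - 2*434) - 421/(-201)) = 1/((-427 - 868) - 421*(-1/201)) = 1/(-1295 + 421/201) = 1/(-259874/201) = -201/259874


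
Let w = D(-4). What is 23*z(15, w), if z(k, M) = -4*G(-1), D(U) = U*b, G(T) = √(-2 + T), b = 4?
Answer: -92*I*√3 ≈ -159.35*I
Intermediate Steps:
D(U) = 4*U (D(U) = U*4 = 4*U)
w = -16 (w = 4*(-4) = -16)
z(k, M) = -4*I*√3 (z(k, M) = -4*√(-2 - 1) = -4*I*√3)
23*z(15, w) = 23*(-4*I*√3) = -92*I*√3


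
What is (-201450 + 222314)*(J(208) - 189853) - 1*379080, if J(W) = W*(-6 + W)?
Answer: -3084850248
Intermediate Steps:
(-201450 + 222314)*(J(208) - 189853) - 1*379080 = (-201450 + 222314)*(208*(-6 + 208) - 189853) - 1*379080 = 20864*(208*202 - 189853) - 379080 = 20864*(42016 - 189853) - 379080 = 20864*(-147837) - 379080 = -3084471168 - 379080 = -3084850248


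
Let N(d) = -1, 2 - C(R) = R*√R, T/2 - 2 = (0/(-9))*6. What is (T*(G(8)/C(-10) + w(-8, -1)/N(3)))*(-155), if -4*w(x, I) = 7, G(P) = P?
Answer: 155*(-35*√10 + 23*I)/(-I + 5*√10) ≈ -1094.9 + 156.22*I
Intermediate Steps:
T = 4 (T = 4 + 2*((0/(-9))*6) = 4 + 2*((0*(-⅑))*6) = 4 + 2*(0*6) = 4 + 2*0 = 4 + 0 = 4)
C(R) = 2 - R^(3/2) (C(R) = 2 - R*√R = 2 - R^(3/2))
w(x, I) = -7/4 (w(x, I) = -¼*7 = -7/4)
(T*(G(8)/C(-10) + w(-8, -1)/N(3)))*(-155) = (4*(8/(2 - (-10)^(3/2)) - 7/4/(-1)))*(-155) = (4*(8/(2 - (-10)*I*√10) - 7/4*(-1)))*(-155) = (4*(8/(2 + 10*I*√10) + 7/4))*(-155) = (4*(7/4 + 8/(2 + 10*I*√10)))*(-155) = (7 + 32/(2 + 10*I*√10))*(-155) = -1085 - 4960/(2 + 10*I*√10)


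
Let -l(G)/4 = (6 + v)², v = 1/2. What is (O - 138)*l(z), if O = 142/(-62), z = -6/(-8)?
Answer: 734981/31 ≈ 23709.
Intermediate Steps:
v = ½ ≈ 0.50000
z = ¾ (z = -6*(-⅛) = ¾ ≈ 0.75000)
O = -71/31 (O = 142*(-1/62) = -71/31 ≈ -2.2903)
l(G) = -169 (l(G) = -4*(6 + ½)² = -4*(13/2)² = -4*169/4 = -169)
(O - 138)*l(z) = (-71/31 - 138)*(-169) = -4349/31*(-169) = 734981/31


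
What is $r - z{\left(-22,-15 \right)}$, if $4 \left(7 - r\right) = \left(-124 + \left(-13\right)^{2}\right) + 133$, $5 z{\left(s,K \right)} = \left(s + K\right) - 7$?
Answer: $- \frac{287}{10} \approx -28.7$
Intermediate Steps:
$z{\left(s,K \right)} = - \frac{7}{5} + \frac{K}{5} + \frac{s}{5}$ ($z{\left(s,K \right)} = \frac{\left(s + K\right) - 7}{5} = \frac{\left(K + s\right) - 7}{5} = \frac{-7 + K + s}{5} = - \frac{7}{5} + \frac{K}{5} + \frac{s}{5}$)
$r = - \frac{75}{2}$ ($r = 7 - \frac{\left(-124 + \left(-13\right)^{2}\right) + 133}{4} = 7 - \frac{\left(-124 + 169\right) + 133}{4} = 7 - \frac{45 + 133}{4} = 7 - \frac{89}{2} = - \frac{75}{2} \approx -37.5$)
$r - z{\left(-22,-15 \right)} = - \frac{75}{2} - \left(- \frac{7}{5} + \frac{1}{5} \left(-15\right) + \frac{1}{5} \left(-22\right)\right) = - \frac{75}{2} - \left(- \frac{7}{5} - 3 - \frac{22}{5}\right) = - \frac{75}{2} - - \frac{44}{5} = - \frac{75}{2} + \frac{44}{5} = - \frac{287}{10}$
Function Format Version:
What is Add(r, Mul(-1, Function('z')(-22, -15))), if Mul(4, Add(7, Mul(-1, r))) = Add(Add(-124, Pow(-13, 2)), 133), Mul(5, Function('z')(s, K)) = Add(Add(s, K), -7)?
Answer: Rational(-287, 10) ≈ -28.700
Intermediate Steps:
Function('z')(s, K) = Add(Rational(-7, 5), Mul(Rational(1, 5), K), Mul(Rational(1, 5), s)) (Function('z')(s, K) = Mul(Rational(1, 5), Add(Add(s, K), -7)) = Mul(Rational(1, 5), Add(Add(K, s), -7)) = Mul(Rational(1, 5), Add(-7, K, s)) = Add(Rational(-7, 5), Mul(Rational(1, 5), K), Mul(Rational(1, 5), s)))
r = Rational(-75, 2) (r = Add(7, Mul(Rational(-1, 4), Add(Add(-124, Pow(-13, 2)), 133))) = Add(7, Mul(Rational(-1, 4), Add(Add(-124, 169), 133))) = Add(7, Mul(Rational(-1, 4), Add(45, 133))) = Add(7, Mul(Rational(-1, 4), 178)) = Add(7, Rational(-89, 2)) = Rational(-75, 2) ≈ -37.500)
Add(r, Mul(-1, Function('z')(-22, -15))) = Add(Rational(-75, 2), Mul(-1, Add(Rational(-7, 5), Mul(Rational(1, 5), -15), Mul(Rational(1, 5), -22)))) = Add(Rational(-75, 2), Mul(-1, Add(Rational(-7, 5), -3, Rational(-22, 5)))) = Add(Rational(-75, 2), Mul(-1, Rational(-44, 5))) = Add(Rational(-75, 2), Rational(44, 5)) = Rational(-287, 10)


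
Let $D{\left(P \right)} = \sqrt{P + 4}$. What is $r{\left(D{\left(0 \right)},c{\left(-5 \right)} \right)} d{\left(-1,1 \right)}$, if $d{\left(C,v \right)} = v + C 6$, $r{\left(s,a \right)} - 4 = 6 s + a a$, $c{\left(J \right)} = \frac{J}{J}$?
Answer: $-85$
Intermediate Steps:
$D{\left(P \right)} = \sqrt{4 + P}$
$c{\left(J \right)} = 1$
$r{\left(s,a \right)} = 4 + a^{2} + 6 s$ ($r{\left(s,a \right)} = 4 + \left(6 s + a a\right) = 4 + \left(6 s + a^{2}\right) = 4 + \left(a^{2} + 6 s\right) = 4 + a^{2} + 6 s$)
$d{\left(C,v \right)} = v + 6 C$
$r{\left(D{\left(0 \right)},c{\left(-5 \right)} \right)} d{\left(-1,1 \right)} = \left(4 + 1^{2} + 6 \sqrt{4 + 0}\right) \left(1 + 6 \left(-1\right)\right) = \left(4 + 1 + 6 \sqrt{4}\right) \left(1 - 6\right) = \left(4 + 1 + 6 \cdot 2\right) \left(-5\right) = \left(4 + 1 + 12\right) \left(-5\right) = 17 \left(-5\right) = -85$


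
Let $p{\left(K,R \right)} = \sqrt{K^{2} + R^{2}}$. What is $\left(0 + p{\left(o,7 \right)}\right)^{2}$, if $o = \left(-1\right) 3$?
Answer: $58$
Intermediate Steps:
$o = -3$
$\left(0 + p{\left(o,7 \right)}\right)^{2} = \left(0 + \sqrt{\left(-3\right)^{2} + 7^{2}}\right)^{2} = \left(0 + \sqrt{9 + 49}\right)^{2} = \left(0 + \sqrt{58}\right)^{2} = \left(\sqrt{58}\right)^{2} = 58$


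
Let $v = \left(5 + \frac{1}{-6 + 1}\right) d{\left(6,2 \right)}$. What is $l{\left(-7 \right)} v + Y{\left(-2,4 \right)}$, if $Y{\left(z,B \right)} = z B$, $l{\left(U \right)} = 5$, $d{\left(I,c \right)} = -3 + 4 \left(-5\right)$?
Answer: $-560$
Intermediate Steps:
$d{\left(I,c \right)} = -23$ ($d{\left(I,c \right)} = -3 - 20 = -23$)
$Y{\left(z,B \right)} = B z$
$v = - \frac{552}{5}$ ($v = \left(5 + \frac{1}{-6 + 1}\right) \left(-23\right) = \left(5 + \frac{1}{-5}\right) \left(-23\right) = \left(5 - \frac{1}{5}\right) \left(-23\right) = \frac{24}{5} \left(-23\right) = - \frac{552}{5} \approx -110.4$)
$l{\left(-7 \right)} v + Y{\left(-2,4 \right)} = 5 \left(- \frac{552}{5}\right) + 4 \left(-2\right) = -552 - 8 = -560$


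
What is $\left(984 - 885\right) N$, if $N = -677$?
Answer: $-67023$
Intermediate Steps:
$\left(984 - 885\right) N = \left(984 - 885\right) \left(-677\right) = 99 \left(-677\right) = -67023$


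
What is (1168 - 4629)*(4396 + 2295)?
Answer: -23157551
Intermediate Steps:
(1168 - 4629)*(4396 + 2295) = -3461*6691 = -23157551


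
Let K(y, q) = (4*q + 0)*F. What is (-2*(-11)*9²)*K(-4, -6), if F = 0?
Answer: 0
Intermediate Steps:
K(y, q) = 0 (K(y, q) = (4*q + 0)*0 = (4*q)*0 = 0)
(-2*(-11)*9²)*K(-4, -6) = (-2*(-11)*9²)*0 = (22*81)*0 = 1782*0 = 0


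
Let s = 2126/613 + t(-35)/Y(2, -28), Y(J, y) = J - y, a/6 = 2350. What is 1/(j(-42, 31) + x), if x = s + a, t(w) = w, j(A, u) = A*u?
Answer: 3678/47079509 ≈ 7.8123e-5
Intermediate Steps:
a = 14100 (a = 6*2350 = 14100)
s = 8465/3678 (s = 2126/613 - 35/(2 - 1*(-28)) = 2126*(1/613) - 35/(2 + 28) = 2126/613 - 35/30 = 2126/613 - 35*1/30 = 2126/613 - 7/6 = 8465/3678 ≈ 2.3015)
x = 51868265/3678 (x = 8465/3678 + 14100 = 51868265/3678 ≈ 14102.)
1/(j(-42, 31) + x) = 1/(-42*31 + 51868265/3678) = 1/(-1302 + 51868265/3678) = 1/(47079509/3678) = 3678/47079509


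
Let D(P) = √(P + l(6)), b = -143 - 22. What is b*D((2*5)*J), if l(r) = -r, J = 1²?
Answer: -330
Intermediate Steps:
b = -165
J = 1
D(P) = √(-6 + P) (D(P) = √(P - 1*6) = √(P - 6) = √(-6 + P))
b*D((2*5)*J) = -165*√(-6 + (2*5)*1) = -165*√(-6 + 10*1) = -165*√(-6 + 10) = -165*√4 = -165*2 = -330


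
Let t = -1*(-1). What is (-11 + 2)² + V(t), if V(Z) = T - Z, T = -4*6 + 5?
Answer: 61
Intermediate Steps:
T = -19 (T = -24 + 5 = -19)
t = 1
V(Z) = -19 - Z
(-11 + 2)² + V(t) = (-11 + 2)² + (-19 - 1*1) = (-9)² + (-19 - 1) = 81 - 20 = 61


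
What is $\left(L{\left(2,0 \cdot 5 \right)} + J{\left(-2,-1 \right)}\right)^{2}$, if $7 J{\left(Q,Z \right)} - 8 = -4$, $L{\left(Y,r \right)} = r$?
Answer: $\frac{16}{49} \approx 0.32653$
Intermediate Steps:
$J{\left(Q,Z \right)} = \frac{4}{7}$ ($J{\left(Q,Z \right)} = \frac{8}{7} + \frac{1}{7} \left(-4\right) = \frac{8}{7} - \frac{4}{7} = \frac{4}{7}$)
$\left(L{\left(2,0 \cdot 5 \right)} + J{\left(-2,-1 \right)}\right)^{2} = \left(0 \cdot 5 + \frac{4}{7}\right)^{2} = \left(0 + \frac{4}{7}\right)^{2} = \left(\frac{4}{7}\right)^{2} = \frac{16}{49}$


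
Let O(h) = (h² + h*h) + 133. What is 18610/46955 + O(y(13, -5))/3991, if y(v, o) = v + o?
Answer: 17305553/37479481 ≈ 0.46173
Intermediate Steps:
y(v, o) = o + v
O(h) = 133 + 2*h² (O(h) = (h² + h²) + 133 = 2*h² + 133 = 133 + 2*h²)
18610/46955 + O(y(13, -5))/3991 = 18610/46955 + (133 + 2*(-5 + 13)²)/3991 = 18610*(1/46955) + (133 + 2*8²)*(1/3991) = 3722/9391 + (133 + 2*64)*(1/3991) = 3722/9391 + (133 + 128)*(1/3991) = 3722/9391 + 261*(1/3991) = 3722/9391 + 261/3991 = 17305553/37479481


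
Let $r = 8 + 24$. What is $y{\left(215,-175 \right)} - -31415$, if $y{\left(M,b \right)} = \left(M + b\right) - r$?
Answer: $31423$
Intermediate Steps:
$r = 32$
$y{\left(M,b \right)} = -32 + M + b$ ($y{\left(M,b \right)} = \left(M + b\right) - 32 = -32 + M + b$)
$y{\left(215,-175 \right)} - -31415 = \left(-32 + 215 - 175\right) - -31415 = 8 + 31415 = 31423$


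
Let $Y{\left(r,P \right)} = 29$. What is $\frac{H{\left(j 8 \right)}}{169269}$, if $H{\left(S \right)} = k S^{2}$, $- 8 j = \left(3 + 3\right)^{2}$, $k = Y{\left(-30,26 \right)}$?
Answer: $\frac{12528}{56423} \approx 0.22204$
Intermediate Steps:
$k = 29$
$j = - \frac{9}{2}$ ($j = - \frac{\left(3 + 3\right)^{2}}{8} = - \frac{6^{2}}{8} = \left(- \frac{1}{8}\right) 36 = - \frac{9}{2} \approx -4.5$)
$H{\left(S \right)} = 29 S^{2}$
$\frac{H{\left(j 8 \right)}}{169269} = \frac{29 \left(\left(- \frac{9}{2}\right) 8\right)^{2}}{169269} = 29 \left(-36\right)^{2} \cdot \frac{1}{169269} = 29 \cdot 1296 \cdot \frac{1}{169269} = 37584 \cdot \frac{1}{169269} = \frac{12528}{56423}$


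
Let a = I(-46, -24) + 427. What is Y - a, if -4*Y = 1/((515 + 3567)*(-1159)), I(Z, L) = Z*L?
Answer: -28972876711/18924152 ≈ -1531.0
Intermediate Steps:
I(Z, L) = L*Z
Y = 1/18924152 (Y = -1/(4*(515 + 3567)*(-1159)) = -(-1)/(4*4082*1159) = -(-1)/(16328*1159) = -¼*(-1/4731038) = 1/18924152 ≈ 5.2843e-8)
a = 1531 (a = -24*(-46) + 427 = 1104 + 427 = 1531)
Y - a = 1/18924152 - 1*1531 = 1/18924152 - 1531 = -28972876711/18924152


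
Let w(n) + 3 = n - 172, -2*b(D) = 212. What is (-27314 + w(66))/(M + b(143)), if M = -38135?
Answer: 3047/4249 ≈ 0.71711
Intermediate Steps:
b(D) = -106 (b(D) = -½*212 = -106)
w(n) = -175 + n (w(n) = -3 + (n - 172) = -3 + (-172 + n) = -175 + n)
(-27314 + w(66))/(M + b(143)) = (-27314 + (-175 + 66))/(-38135 - 106) = (-27314 - 109)/(-38241) = -27423*(-1/38241) = 3047/4249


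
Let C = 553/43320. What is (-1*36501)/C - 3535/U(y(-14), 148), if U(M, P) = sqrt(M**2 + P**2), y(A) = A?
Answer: -1581223320/553 - 707*sqrt(221)/442 ≈ -2.8594e+6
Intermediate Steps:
C = 553/43320 (C = 553*(1/43320) = 553/43320 ≈ 0.012765)
(-1*36501)/C - 3535/U(y(-14), 148) = (-1*36501)/(553/43320) - 3535/sqrt((-14)**2 + 148**2) = -36501*43320/553 - 3535/sqrt(196 + 21904) = -1581223320/553 - 3535*sqrt(221)/2210 = -1581223320/553 - 707*sqrt(221)/442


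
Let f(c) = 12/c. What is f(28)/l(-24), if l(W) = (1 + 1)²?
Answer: 3/28 ≈ 0.10714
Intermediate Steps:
l(W) = 4 (l(W) = 2² = 4)
f(28)/l(-24) = (12/28)/4 = (12*(1/28))*(¼) = (3/7)*(¼) = 3/28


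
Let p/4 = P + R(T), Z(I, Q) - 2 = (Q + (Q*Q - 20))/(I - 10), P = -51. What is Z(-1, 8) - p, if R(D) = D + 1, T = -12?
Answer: 2698/11 ≈ 245.27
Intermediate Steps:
R(D) = 1 + D
Z(I, Q) = 2 + (-20 + Q + Q²)/(-10 + I) (Z(I, Q) = 2 + (Q + (Q*Q - 20))/(I - 10) = 2 + (Q + (Q² - 20))/(-10 + I) = 2 + (Q + (-20 + Q²))/(-10 + I) = 2 + (-20 + Q + Q²)/(-10 + I))
p = -248 (p = 4*(-51 + (1 - 12)) = 4*(-51 - 11) = 4*(-62) = -248)
Z(-1, 8) - p = (-40 + 8 + 8² + 2*(-1))/(-10 - 1) - 1*(-248) = (-40 + 8 + 64 - 2)/(-11) + 248 = -1/11*30 + 248 = -30/11 + 248 = 2698/11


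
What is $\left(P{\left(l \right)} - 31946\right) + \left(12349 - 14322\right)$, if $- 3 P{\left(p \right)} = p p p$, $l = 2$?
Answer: $- \frac{101765}{3} \approx -33922.0$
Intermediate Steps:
$P{\left(p \right)} = - \frac{p^{3}}{3}$ ($P{\left(p \right)} = - \frac{p p p}{3} = - \frac{p^{2} p}{3} = - \frac{p^{3}}{3}$)
$\left(P{\left(l \right)} - 31946\right) + \left(12349 - 14322\right) = \left(- \frac{2^{3}}{3} - 31946\right) + \left(12349 - 14322\right) = \left(\left(- \frac{1}{3}\right) 8 - 31946\right) + \left(12349 - 14322\right) = \left(- \frac{8}{3} - 31946\right) - 1973 = - \frac{95846}{3} - 1973 = - \frac{101765}{3}$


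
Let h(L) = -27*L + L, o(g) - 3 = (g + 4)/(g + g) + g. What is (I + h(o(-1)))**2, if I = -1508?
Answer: 2313441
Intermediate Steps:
o(g) = 3 + g + (4 + g)/(2*g) (o(g) = 3 + ((g + 4)/(g + g) + g) = 3 + ((4 + g)/((2*g)) + g) = 3 + ((4 + g)*(1/(2*g)) + g) = 3 + ((4 + g)/(2*g) + g) = 3 + (g + (4 + g)/(2*g)) = 3 + g + (4 + g)/(2*g))
h(L) = -26*L
(I + h(o(-1)))**2 = (-1508 - 26*(7/2 - 1 + 2/(-1)))**2 = (-1508 - 26*(7/2 - 1 + 2*(-1)))**2 = (-1508 - 26*(7/2 - 1 - 2))**2 = (-1508 - 26*1/2)**2 = (-1508 - 13)**2 = (-1521)**2 = 2313441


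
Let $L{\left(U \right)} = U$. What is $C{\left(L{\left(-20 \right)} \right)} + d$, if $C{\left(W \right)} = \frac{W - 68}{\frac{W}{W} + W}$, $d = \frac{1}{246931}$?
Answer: $\frac{21729947}{4691689} \approx 4.6316$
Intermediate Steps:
$d = \frac{1}{246931} \approx 4.0497 \cdot 10^{-6}$
$C{\left(W \right)} = \frac{-68 + W}{1 + W}$
$C{\left(L{\left(-20 \right)} \right)} + d = \frac{-68 - 20}{1 - 20} + \frac{1}{246931} = \frac{1}{-19} \left(-88\right) + \frac{1}{246931} = \left(- \frac{1}{19}\right) \left(-88\right) + \frac{1}{246931} = \frac{88}{19} + \frac{1}{246931} = \frac{21729947}{4691689}$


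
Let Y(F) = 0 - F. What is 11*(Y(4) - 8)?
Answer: -132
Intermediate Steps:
Y(F) = -F
11*(Y(4) - 8) = 11*(-1*4 - 8) = 11*(-4 - 8) = 11*(-12) = -132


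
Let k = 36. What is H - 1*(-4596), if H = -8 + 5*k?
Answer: 4768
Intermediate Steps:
H = 172 (H = -8 + 5*36 = -8 + 180 = 172)
H - 1*(-4596) = 172 - 1*(-4596) = 172 + 4596 = 4768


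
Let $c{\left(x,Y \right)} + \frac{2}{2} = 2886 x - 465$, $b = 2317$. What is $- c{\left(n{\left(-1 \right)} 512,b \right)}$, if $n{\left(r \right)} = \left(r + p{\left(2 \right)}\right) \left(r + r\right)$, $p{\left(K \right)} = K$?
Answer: $2955730$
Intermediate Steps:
$n{\left(r \right)} = 2 r \left(2 + r\right)$ ($n{\left(r \right)} = \left(r + 2\right) \left(r + r\right) = \left(2 + r\right) 2 r = 2 r \left(2 + r\right)$)
$c{\left(x,Y \right)} = -466 + 2886 x$ ($c{\left(x,Y \right)} = -1 + \left(2886 x - 465\right) = -1 + \left(-465 + 2886 x\right) = -466 + 2886 x$)
$- c{\left(n{\left(-1 \right)} 512,b \right)} = - (-466 + 2886 \cdot 2 \left(-1\right) \left(2 - 1\right) 512) = - (-466 + 2886 \cdot 2 \left(-1\right) 1 \cdot 512) = - (-466 + 2886 \left(\left(-2\right) 512\right)) = - (-466 + 2886 \left(-1024\right)) = - (-466 - 2955264) = \left(-1\right) \left(-2955730\right) = 2955730$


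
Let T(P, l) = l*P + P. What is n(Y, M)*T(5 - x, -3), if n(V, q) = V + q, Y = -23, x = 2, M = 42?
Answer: -114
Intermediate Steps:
T(P, l) = P + P*l (T(P, l) = P*l + P = P + P*l)
n(Y, M)*T(5 - x, -3) = (-23 + 42)*((5 - 1*2)*(1 - 3)) = 19*((5 - 2)*(-2)) = 19*(3*(-2)) = 19*(-6) = -114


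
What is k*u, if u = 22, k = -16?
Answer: -352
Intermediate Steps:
k*u = -16*22 = -352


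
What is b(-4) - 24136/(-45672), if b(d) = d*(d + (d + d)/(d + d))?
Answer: 71525/5709 ≈ 12.528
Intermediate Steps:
b(d) = d*(1 + d) (b(d) = d*(d + (2*d)/((2*d))) = d*(d + (2*d)*(1/(2*d))) = d*(d + 1) = d*(1 + d))
b(-4) - 24136/(-45672) = -4*(1 - 4) - 24136/(-45672) = -4*(-3) - 24136*(-1/45672) = 12 + 3017/5709 = 71525/5709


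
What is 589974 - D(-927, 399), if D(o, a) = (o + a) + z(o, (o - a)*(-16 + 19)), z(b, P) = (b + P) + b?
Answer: 596334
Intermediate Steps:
z(b, P) = P + 2*b (z(b, P) = (P + b) + b = P + 2*b)
D(o, a) = -2*a + 6*o (D(o, a) = (o + a) + ((o - a)*(-16 + 19) + 2*o) = (a + o) + ((o - a)*3 + 2*o) = (a + o) + ((-3*a + 3*o) + 2*o) = (a + o) + (-3*a + 5*o) = -2*a + 6*o)
589974 - D(-927, 399) = 589974 - (-2*399 + 6*(-927)) = 589974 - (-798 - 5562) = 589974 - 1*(-6360) = 589974 + 6360 = 596334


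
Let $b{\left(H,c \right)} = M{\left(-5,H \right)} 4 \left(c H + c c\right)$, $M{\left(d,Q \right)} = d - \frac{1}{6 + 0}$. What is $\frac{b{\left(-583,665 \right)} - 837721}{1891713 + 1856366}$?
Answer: $- \frac{5894023}{11244237} \approx -0.52418$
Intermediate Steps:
$M{\left(d,Q \right)} = - \frac{1}{6} + d$ ($M{\left(d,Q \right)} = d - \frac{1}{6} = - \frac{1}{6} + d$)
$b{\left(H,c \right)} = - \frac{62 c^{2}}{3} - \frac{62 H c}{3}$ ($b{\left(H,c \right)} = \left(- \frac{1}{6} - 5\right) 4 \left(c H + c c\right) = \left(- \frac{31}{6}\right) 4 \left(H c + c^{2}\right) = - \frac{62 \left(c^{2} + H c\right)}{3} = - \frac{62 c^{2}}{3} - \frac{62 H c}{3}$)
$\frac{b{\left(-583,665 \right)} - 837721}{1891713 + 1856366} = \frac{\left(- \frac{62}{3}\right) 665 \left(-583 + 665\right) - 837721}{1891713 + 1856366} = \frac{\left(- \frac{62}{3}\right) 665 \cdot 82 - 837721}{3748079} = \left(- \frac{3380860}{3} - 837721\right) \frac{1}{3748079} = \left(- \frac{5894023}{3}\right) \frac{1}{3748079} = - \frac{5894023}{11244237}$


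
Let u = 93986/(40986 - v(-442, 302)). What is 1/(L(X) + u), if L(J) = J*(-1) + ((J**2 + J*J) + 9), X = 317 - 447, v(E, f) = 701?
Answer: 40285/1367326601 ≈ 2.9463e-5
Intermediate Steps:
X = -130
u = 93986/40285 (u = 93986/(40986 - 1*701) = 93986/(40986 - 701) = 93986/40285 ≈ 2.3330)
L(J) = 9 - J + 2*J**2 (L(J) = -J + ((J**2 + J**2) + 9) = -J + (2*J**2 + 9) = -J + (9 + 2*J**2) = 9 - J + 2*J**2)
1/(L(X) + u) = 1/((9 - 1*(-130) + 2*(-130)**2) + 93986/40285) = 1/((9 + 130 + 2*16900) + 93986/40285) = 1/((9 + 130 + 33800) + 93986/40285) = 1/(33939 + 93986/40285) = 1/(1367326601/40285) = 40285/1367326601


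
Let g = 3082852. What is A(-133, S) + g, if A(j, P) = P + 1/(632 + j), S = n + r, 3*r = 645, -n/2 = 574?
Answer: 1537877582/499 ≈ 3.0819e+6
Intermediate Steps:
n = -1148 (n = -2*574 = -1148)
r = 215 (r = (1/3)*645 = 215)
S = -933 (S = -1148 + 215 = -933)
A(-133, S) + g = (1 + 632*(-933) - 933*(-133))/(632 - 133) + 3082852 = (1 - 589656 + 124089)/499 + 3082852 = (1/499)*(-465566) + 3082852 = -465566/499 + 3082852 = 1537877582/499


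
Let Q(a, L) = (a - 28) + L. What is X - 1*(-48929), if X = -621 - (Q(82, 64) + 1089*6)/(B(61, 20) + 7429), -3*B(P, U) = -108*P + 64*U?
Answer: 1333039304/27595 ≈ 48307.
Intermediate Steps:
Q(a, L) = -28 + L + a (Q(a, L) = (-28 + a) + L = -28 + L + a)
B(P, U) = 36*P - 64*U/3 (B(P, U) = -(-108*P + 64*U)/3 = 36*P - 64*U/3)
X = -17156451/27595 (X = -621 - ((-28 + 64 + 82) + 1089*6)/((36*61 - 64/3*20) + 7429) = -621 - (118 + 6534)/((2196 - 1280/3) + 7429) = -621 - 6652/(5308/3 + 7429) = -621 - 6652/27595/3 = -621 - 6652*3/27595 = -621 - 1*19956/27595 = -621 - 19956/27595 = -17156451/27595 ≈ -621.72)
X - 1*(-48929) = -17156451/27595 - 1*(-48929) = -17156451/27595 + 48929 = 1333039304/27595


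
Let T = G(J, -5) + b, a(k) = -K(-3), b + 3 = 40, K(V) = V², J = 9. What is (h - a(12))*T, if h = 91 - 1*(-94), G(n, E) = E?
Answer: 6208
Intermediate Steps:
b = 37 (b = -3 + 40 = 37)
a(k) = -9 (a(k) = -1*(-3)² = -1*9 = -9)
h = 185 (h = 91 + 94 = 185)
T = 32 (T = -5 + 37 = 32)
(h - a(12))*T = (185 - 1*(-9))*32 = (185 + 9)*32 = 194*32 = 6208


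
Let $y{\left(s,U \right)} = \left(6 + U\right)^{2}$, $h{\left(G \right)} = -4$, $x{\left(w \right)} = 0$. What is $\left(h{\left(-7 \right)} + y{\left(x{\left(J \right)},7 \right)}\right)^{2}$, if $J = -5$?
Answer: $27225$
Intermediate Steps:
$\left(h{\left(-7 \right)} + y{\left(x{\left(J \right)},7 \right)}\right)^{2} = \left(-4 + \left(6 + 7\right)^{2}\right)^{2} = \left(-4 + 13^{2}\right)^{2} = \left(-4 + 169\right)^{2} = 165^{2} = 27225$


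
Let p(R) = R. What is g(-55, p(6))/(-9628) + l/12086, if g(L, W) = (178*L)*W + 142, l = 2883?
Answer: 1108393/175247 ≈ 6.3247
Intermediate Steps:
g(L, W) = 142 + 178*L*W (g(L, W) = 178*L*W + 142 = 142 + 178*L*W)
g(-55, p(6))/(-9628) + l/12086 = (142 + 178*(-55)*6)/(-9628) + 2883/12086 = (142 - 58740)*(-1/9628) + 2883*(1/12086) = -58598*(-1/9628) + 2883/12086 = 353/58 + 2883/12086 = 1108393/175247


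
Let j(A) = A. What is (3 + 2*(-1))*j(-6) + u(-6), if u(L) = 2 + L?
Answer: -10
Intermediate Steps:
(3 + 2*(-1))*j(-6) + u(-6) = (3 + 2*(-1))*(-6) + (2 - 6) = (3 - 2)*(-6) - 4 = 1*(-6) - 4 = -6 - 4 = -10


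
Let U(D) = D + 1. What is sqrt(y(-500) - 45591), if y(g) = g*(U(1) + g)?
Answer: 3*sqrt(22601) ≈ 451.01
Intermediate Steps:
U(D) = 1 + D
y(g) = g*(2 + g) (y(g) = g*((1 + 1) + g) = g*(2 + g))
sqrt(y(-500) - 45591) = sqrt(-500*(2 - 500) - 45591) = sqrt(-500*(-498) - 45591) = sqrt(249000 - 45591) = sqrt(203409) = 3*sqrt(22601)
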